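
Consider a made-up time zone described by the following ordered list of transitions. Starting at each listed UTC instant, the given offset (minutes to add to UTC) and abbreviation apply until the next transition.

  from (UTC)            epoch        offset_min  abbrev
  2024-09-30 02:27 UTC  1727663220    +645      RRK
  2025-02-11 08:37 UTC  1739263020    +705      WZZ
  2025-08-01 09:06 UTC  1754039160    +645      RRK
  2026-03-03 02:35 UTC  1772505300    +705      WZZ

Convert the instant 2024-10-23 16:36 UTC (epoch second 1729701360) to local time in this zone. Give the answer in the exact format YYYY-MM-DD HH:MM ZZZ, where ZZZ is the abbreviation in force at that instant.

2024-10-24 03:21 RRK

Query: 2024-10-23 16:36 UTC
Rule 1/4 (RRK, +10:45): 2024-09-30 02:27 UTC ≤ query < 2025-02-11 08:37 UTC
16·60 + 36 + 645 = 1641 min
1641 = 1·1440 + 201; 201 = 3·60 + 21 → 03:21, 2024-10-23 + 1 day = 2024-10-24
→ 2024-10-24 03:21 RRK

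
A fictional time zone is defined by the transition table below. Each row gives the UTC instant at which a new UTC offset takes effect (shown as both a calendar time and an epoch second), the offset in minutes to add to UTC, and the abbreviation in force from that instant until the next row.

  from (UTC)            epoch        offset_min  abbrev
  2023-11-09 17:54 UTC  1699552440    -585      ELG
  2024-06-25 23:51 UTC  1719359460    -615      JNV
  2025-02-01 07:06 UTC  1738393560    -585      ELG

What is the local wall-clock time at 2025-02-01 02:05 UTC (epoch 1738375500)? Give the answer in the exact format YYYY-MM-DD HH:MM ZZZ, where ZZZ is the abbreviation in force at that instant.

Query: 2025-02-01 02:05 UTC
Rule 2/3 (JNV, -10:15): 2024-06-25 23:51 UTC ≤ query < 2025-02-01 07:06 UTC
2·60 + 5 - 615 = -490 min
-490 = -1·1440 + 950; 950 = 15·60 + 50 → 15:50, 2025-02-01 - 1 day = 2025-01-31
→ 2025-01-31 15:50 JNV

2025-01-31 15:50 JNV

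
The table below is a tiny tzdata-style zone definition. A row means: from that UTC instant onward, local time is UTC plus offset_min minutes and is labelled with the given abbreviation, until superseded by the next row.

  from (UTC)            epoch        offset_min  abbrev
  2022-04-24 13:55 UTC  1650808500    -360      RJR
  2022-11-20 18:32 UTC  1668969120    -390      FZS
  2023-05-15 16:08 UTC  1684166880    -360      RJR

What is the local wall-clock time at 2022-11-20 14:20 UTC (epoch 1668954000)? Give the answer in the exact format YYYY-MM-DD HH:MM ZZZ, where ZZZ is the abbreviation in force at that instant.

2022-11-20 08:20 RJR

Query: 2022-11-20 14:20 UTC
Rule 1/3 (RJR, -06:00): 2022-04-24 13:55 UTC ≤ query < 2022-11-20 18:32 UTC
14·60 + 20 - 360 = 500 min
500 = 0·1440 + 500; 500 = 8·60 + 20 → 08:20, same day
→ 2022-11-20 08:20 RJR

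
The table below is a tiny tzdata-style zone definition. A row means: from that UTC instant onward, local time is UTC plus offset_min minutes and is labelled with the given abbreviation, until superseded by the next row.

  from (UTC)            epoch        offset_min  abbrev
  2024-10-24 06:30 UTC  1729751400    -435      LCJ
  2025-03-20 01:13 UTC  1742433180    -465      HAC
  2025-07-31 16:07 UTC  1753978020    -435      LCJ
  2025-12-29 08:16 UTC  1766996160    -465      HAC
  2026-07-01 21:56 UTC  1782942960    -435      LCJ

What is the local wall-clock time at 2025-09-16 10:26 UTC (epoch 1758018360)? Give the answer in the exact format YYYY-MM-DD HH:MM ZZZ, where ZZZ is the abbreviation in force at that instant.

2025-09-16 03:11 LCJ

Query: 2025-09-16 10:26 UTC
Rule 3/5 (LCJ, -07:15): 2025-07-31 16:07 UTC ≤ query < 2025-12-29 08:16 UTC
10·60 + 26 - 435 = 191 min
191 = 0·1440 + 191; 191 = 3·60 + 11 → 03:11, same day
→ 2025-09-16 03:11 LCJ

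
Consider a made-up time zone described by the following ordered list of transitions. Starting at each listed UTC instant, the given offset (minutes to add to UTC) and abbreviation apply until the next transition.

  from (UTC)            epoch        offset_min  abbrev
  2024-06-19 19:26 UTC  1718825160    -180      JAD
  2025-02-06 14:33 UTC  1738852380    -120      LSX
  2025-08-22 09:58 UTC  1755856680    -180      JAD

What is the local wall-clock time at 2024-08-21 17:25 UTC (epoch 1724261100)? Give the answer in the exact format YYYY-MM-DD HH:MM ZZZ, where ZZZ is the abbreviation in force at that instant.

2024-08-21 14:25 JAD

Query: 2024-08-21 17:25 UTC
Rule 1/3 (JAD, -03:00): 2024-06-19 19:26 UTC ≤ query < 2025-02-06 14:33 UTC
17·60 + 25 - 180 = 865 min
865 = 0·1440 + 865; 865 = 14·60 + 25 → 14:25, same day
→ 2024-08-21 14:25 JAD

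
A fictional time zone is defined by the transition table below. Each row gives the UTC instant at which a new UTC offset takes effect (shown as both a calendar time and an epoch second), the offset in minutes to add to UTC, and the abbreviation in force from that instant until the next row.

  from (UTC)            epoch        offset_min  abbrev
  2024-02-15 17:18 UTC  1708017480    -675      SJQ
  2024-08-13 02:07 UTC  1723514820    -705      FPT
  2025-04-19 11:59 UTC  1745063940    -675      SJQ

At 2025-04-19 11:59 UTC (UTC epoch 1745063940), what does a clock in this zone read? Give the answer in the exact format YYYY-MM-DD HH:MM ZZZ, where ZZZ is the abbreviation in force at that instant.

Query: 2025-04-19 11:59 UTC
Rule 3/3 (SJQ, -11:15): 2025-04-19 11:59 UTC ≤ query < +∞
11·60 + 59 - 675 = 44 min
44 = 0·1440 + 44; 44 = 0·60 + 44 → 00:44, same day
→ 2025-04-19 00:44 SJQ

2025-04-19 00:44 SJQ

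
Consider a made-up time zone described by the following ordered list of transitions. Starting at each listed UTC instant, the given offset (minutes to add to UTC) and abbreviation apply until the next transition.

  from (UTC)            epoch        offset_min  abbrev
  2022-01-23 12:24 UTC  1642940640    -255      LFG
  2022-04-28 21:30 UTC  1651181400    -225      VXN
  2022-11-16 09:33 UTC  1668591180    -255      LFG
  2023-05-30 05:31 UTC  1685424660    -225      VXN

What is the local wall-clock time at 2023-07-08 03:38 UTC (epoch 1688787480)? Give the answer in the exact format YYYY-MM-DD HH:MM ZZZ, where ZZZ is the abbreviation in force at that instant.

Query: 2023-07-08 03:38 UTC
Rule 4/4 (VXN, -03:45): 2023-05-30 05:31 UTC ≤ query < +∞
3·60 + 38 - 225 = -7 min
-7 = -1·1440 + 1433; 1433 = 23·60 + 53 → 23:53, 2023-07-08 - 1 day = 2023-07-07
→ 2023-07-07 23:53 VXN

2023-07-07 23:53 VXN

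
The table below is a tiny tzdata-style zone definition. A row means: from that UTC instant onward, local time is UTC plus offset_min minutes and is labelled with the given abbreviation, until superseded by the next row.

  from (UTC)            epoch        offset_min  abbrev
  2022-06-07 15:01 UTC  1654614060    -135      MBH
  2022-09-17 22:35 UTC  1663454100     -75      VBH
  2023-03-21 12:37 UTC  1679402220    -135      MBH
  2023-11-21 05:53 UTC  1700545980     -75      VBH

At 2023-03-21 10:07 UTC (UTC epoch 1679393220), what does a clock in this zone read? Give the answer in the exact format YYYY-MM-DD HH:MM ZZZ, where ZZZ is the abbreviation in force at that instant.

2023-03-21 08:52 VBH

Query: 2023-03-21 10:07 UTC
Rule 2/4 (VBH, -01:15): 2022-09-17 22:35 UTC ≤ query < 2023-03-21 12:37 UTC
10·60 + 7 - 75 = 532 min
532 = 0·1440 + 532; 532 = 8·60 + 52 → 08:52, same day
→ 2023-03-21 08:52 VBH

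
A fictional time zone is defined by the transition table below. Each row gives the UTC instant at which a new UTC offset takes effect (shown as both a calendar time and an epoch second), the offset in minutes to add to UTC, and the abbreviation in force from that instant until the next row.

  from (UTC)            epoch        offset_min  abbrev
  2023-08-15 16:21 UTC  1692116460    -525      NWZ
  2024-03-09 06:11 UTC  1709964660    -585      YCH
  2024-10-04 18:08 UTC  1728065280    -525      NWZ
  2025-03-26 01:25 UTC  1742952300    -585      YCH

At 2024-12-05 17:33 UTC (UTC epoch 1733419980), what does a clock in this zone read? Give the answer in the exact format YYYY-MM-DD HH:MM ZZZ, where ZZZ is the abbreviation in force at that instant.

Query: 2024-12-05 17:33 UTC
Rule 3/4 (NWZ, -08:45): 2024-10-04 18:08 UTC ≤ query < 2025-03-26 01:25 UTC
17·60 + 33 - 525 = 528 min
528 = 0·1440 + 528; 528 = 8·60 + 48 → 08:48, same day
→ 2024-12-05 08:48 NWZ

2024-12-05 08:48 NWZ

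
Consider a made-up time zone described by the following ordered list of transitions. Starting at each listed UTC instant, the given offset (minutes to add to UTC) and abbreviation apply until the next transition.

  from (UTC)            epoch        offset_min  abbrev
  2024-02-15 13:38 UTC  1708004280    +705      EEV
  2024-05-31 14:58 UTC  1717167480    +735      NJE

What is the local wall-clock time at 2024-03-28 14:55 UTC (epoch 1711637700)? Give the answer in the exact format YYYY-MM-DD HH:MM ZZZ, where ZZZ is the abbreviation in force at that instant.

2024-03-29 02:40 EEV

Query: 2024-03-28 14:55 UTC
Rule 1/2 (EEV, +11:45): 2024-02-15 13:38 UTC ≤ query < 2024-05-31 14:58 UTC
14·60 + 55 + 705 = 1600 min
1600 = 1·1440 + 160; 160 = 2·60 + 40 → 02:40, 2024-03-28 + 1 day = 2024-03-29
→ 2024-03-29 02:40 EEV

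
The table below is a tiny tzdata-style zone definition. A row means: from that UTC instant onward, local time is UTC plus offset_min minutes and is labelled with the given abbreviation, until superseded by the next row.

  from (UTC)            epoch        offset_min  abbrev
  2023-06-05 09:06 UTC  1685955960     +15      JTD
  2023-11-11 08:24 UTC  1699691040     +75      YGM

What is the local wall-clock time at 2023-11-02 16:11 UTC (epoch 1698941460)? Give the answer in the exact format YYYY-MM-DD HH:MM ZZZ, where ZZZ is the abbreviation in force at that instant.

Query: 2023-11-02 16:11 UTC
Rule 1/2 (JTD, +00:15): 2023-06-05 09:06 UTC ≤ query < 2023-11-11 08:24 UTC
16·60 + 11 + 15 = 986 min
986 = 0·1440 + 986; 986 = 16·60 + 26 → 16:26, same day
→ 2023-11-02 16:26 JTD

2023-11-02 16:26 JTD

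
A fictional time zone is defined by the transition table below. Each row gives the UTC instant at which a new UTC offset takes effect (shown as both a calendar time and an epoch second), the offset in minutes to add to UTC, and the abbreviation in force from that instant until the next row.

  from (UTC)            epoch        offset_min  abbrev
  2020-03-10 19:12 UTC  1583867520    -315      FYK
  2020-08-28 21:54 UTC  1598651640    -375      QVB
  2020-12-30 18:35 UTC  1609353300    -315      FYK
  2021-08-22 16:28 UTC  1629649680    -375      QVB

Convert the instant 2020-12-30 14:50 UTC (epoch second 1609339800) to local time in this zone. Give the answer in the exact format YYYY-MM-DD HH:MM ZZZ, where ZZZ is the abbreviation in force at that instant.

Query: 2020-12-30 14:50 UTC
Rule 2/4 (QVB, -06:15): 2020-08-28 21:54 UTC ≤ query < 2020-12-30 18:35 UTC
14·60 + 50 - 375 = 515 min
515 = 0·1440 + 515; 515 = 8·60 + 35 → 08:35, same day
→ 2020-12-30 08:35 QVB

2020-12-30 08:35 QVB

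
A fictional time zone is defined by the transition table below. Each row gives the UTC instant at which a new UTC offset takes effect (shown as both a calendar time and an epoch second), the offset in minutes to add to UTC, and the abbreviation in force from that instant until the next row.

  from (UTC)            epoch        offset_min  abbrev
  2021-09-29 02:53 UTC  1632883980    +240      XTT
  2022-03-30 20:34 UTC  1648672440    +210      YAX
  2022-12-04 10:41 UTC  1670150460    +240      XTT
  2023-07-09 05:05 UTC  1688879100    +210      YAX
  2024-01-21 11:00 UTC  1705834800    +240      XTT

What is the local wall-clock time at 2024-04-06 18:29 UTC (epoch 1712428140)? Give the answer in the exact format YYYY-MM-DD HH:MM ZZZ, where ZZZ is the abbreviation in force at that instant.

Query: 2024-04-06 18:29 UTC
Rule 5/5 (XTT, +04:00): 2024-01-21 11:00 UTC ≤ query < +∞
18·60 + 29 + 240 = 1349 min
1349 = 0·1440 + 1349; 1349 = 22·60 + 29 → 22:29, same day
→ 2024-04-06 22:29 XTT

2024-04-06 22:29 XTT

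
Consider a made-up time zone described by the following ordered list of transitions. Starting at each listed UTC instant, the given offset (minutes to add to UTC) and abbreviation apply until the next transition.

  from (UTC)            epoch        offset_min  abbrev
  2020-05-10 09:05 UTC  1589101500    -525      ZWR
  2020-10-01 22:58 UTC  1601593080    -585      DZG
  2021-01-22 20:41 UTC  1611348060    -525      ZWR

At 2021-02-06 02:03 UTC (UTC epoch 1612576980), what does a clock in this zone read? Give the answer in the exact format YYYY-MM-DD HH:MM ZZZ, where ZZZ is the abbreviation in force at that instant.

2021-02-05 17:18 ZWR

Query: 2021-02-06 02:03 UTC
Rule 3/3 (ZWR, -08:45): 2021-01-22 20:41 UTC ≤ query < +∞
2·60 + 3 - 525 = -402 min
-402 = -1·1440 + 1038; 1038 = 17·60 + 18 → 17:18, 2021-02-06 - 1 day = 2021-02-05
→ 2021-02-05 17:18 ZWR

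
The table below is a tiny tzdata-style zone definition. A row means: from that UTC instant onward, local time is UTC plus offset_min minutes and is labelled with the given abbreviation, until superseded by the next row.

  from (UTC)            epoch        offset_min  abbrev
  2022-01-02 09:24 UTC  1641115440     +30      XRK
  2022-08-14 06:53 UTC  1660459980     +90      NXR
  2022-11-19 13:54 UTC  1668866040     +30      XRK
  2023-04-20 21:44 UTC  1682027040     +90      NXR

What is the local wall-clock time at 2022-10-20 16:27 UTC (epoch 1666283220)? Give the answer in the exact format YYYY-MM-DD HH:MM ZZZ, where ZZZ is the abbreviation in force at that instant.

Query: 2022-10-20 16:27 UTC
Rule 2/4 (NXR, +01:30): 2022-08-14 06:53 UTC ≤ query < 2022-11-19 13:54 UTC
16·60 + 27 + 90 = 1077 min
1077 = 0·1440 + 1077; 1077 = 17·60 + 57 → 17:57, same day
→ 2022-10-20 17:57 NXR

2022-10-20 17:57 NXR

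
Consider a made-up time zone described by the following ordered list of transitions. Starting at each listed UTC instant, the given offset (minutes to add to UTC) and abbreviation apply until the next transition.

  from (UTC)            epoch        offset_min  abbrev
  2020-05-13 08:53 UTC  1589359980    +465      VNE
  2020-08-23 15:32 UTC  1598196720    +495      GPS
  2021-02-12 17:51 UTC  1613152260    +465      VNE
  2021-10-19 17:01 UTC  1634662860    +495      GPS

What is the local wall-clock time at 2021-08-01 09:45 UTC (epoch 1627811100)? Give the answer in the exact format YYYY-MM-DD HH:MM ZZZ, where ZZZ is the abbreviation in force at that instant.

2021-08-01 17:30 VNE

Query: 2021-08-01 09:45 UTC
Rule 3/4 (VNE, +07:45): 2021-02-12 17:51 UTC ≤ query < 2021-10-19 17:01 UTC
9·60 + 45 + 465 = 1050 min
1050 = 0·1440 + 1050; 1050 = 17·60 + 30 → 17:30, same day
→ 2021-08-01 17:30 VNE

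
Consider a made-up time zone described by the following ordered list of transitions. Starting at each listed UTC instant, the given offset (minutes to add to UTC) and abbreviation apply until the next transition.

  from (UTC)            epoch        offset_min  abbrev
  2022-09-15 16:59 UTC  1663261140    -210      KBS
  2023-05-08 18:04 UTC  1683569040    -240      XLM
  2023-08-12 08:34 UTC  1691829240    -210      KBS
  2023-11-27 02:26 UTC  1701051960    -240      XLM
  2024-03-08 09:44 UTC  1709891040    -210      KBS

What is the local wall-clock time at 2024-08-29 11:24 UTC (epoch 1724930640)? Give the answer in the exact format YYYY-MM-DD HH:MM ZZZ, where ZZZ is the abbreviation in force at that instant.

2024-08-29 07:54 KBS

Query: 2024-08-29 11:24 UTC
Rule 5/5 (KBS, -03:30): 2024-03-08 09:44 UTC ≤ query < +∞
11·60 + 24 - 210 = 474 min
474 = 0·1440 + 474; 474 = 7·60 + 54 → 07:54, same day
→ 2024-08-29 07:54 KBS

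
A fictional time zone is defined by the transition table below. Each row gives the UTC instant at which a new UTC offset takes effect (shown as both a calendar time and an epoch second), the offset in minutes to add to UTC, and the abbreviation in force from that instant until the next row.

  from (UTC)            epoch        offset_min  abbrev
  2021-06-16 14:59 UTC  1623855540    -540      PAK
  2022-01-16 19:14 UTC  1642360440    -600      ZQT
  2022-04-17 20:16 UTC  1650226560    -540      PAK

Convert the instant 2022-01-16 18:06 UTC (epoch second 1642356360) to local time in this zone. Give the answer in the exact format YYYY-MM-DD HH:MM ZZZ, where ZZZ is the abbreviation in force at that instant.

Query: 2022-01-16 18:06 UTC
Rule 1/3 (PAK, -09:00): 2021-06-16 14:59 UTC ≤ query < 2022-01-16 19:14 UTC
18·60 + 6 - 540 = 546 min
546 = 0·1440 + 546; 546 = 9·60 + 6 → 09:06, same day
→ 2022-01-16 09:06 PAK

2022-01-16 09:06 PAK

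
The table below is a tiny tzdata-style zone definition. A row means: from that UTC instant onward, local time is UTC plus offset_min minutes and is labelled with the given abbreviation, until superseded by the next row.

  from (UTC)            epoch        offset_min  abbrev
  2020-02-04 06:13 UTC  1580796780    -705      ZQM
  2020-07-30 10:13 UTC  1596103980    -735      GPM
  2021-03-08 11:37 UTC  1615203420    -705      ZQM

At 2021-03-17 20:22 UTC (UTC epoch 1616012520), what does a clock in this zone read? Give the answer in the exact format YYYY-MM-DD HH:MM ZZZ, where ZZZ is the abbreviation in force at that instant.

2021-03-17 08:37 ZQM

Query: 2021-03-17 20:22 UTC
Rule 3/3 (ZQM, -11:45): 2021-03-08 11:37 UTC ≤ query < +∞
20·60 + 22 - 705 = 517 min
517 = 0·1440 + 517; 517 = 8·60 + 37 → 08:37, same day
→ 2021-03-17 08:37 ZQM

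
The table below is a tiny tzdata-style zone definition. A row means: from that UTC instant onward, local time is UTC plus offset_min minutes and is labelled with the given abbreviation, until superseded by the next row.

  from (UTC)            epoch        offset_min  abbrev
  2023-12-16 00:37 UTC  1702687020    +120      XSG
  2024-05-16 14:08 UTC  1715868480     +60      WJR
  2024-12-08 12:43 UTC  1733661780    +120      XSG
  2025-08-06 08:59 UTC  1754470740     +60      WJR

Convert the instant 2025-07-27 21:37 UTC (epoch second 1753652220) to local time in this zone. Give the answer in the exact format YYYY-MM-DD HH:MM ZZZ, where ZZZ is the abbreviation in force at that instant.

Query: 2025-07-27 21:37 UTC
Rule 3/4 (XSG, +02:00): 2024-12-08 12:43 UTC ≤ query < 2025-08-06 08:59 UTC
21·60 + 37 + 120 = 1417 min
1417 = 0·1440 + 1417; 1417 = 23·60 + 37 → 23:37, same day
→ 2025-07-27 23:37 XSG

2025-07-27 23:37 XSG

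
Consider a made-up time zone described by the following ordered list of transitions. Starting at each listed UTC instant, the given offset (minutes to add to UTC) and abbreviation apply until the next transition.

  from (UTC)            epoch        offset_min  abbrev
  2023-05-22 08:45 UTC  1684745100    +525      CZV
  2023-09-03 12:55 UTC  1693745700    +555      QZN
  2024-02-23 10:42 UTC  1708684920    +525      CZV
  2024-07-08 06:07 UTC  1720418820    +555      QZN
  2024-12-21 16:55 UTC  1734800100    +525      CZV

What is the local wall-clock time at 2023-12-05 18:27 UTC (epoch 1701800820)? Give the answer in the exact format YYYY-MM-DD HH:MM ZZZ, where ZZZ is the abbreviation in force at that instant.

2023-12-06 03:42 QZN

Query: 2023-12-05 18:27 UTC
Rule 2/5 (QZN, +09:15): 2023-09-03 12:55 UTC ≤ query < 2024-02-23 10:42 UTC
18·60 + 27 + 555 = 1662 min
1662 = 1·1440 + 222; 222 = 3·60 + 42 → 03:42, 2023-12-05 + 1 day = 2023-12-06
→ 2023-12-06 03:42 QZN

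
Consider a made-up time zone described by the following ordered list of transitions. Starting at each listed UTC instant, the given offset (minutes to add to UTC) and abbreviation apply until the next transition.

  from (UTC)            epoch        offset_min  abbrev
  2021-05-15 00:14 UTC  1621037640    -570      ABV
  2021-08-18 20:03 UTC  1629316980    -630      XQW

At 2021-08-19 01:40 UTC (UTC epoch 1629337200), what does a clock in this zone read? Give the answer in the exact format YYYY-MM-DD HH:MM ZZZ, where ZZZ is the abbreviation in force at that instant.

Query: 2021-08-19 01:40 UTC
Rule 2/2 (XQW, -10:30): 2021-08-18 20:03 UTC ≤ query < +∞
1·60 + 40 - 630 = -530 min
-530 = -1·1440 + 910; 910 = 15·60 + 10 → 15:10, 2021-08-19 - 1 day = 2021-08-18
→ 2021-08-18 15:10 XQW

2021-08-18 15:10 XQW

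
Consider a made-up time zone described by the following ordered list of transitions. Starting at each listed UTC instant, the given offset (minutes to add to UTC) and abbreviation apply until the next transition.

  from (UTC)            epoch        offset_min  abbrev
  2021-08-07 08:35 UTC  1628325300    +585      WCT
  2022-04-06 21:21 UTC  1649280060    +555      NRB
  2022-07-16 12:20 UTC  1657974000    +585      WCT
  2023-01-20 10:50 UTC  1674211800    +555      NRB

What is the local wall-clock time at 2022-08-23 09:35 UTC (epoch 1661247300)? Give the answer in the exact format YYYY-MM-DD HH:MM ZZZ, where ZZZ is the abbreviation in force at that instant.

2022-08-23 19:20 WCT

Query: 2022-08-23 09:35 UTC
Rule 3/4 (WCT, +09:45): 2022-07-16 12:20 UTC ≤ query < 2023-01-20 10:50 UTC
9·60 + 35 + 585 = 1160 min
1160 = 0·1440 + 1160; 1160 = 19·60 + 20 → 19:20, same day
→ 2022-08-23 19:20 WCT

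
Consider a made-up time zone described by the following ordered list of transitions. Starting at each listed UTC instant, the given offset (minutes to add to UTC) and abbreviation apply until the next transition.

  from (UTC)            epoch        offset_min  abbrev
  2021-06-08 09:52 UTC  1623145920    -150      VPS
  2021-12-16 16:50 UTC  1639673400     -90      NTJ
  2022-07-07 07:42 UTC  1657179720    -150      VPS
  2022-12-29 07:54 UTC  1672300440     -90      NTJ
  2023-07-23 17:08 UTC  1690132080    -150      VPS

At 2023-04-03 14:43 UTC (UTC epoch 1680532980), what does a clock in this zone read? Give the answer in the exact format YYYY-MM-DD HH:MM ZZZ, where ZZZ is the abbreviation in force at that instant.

Query: 2023-04-03 14:43 UTC
Rule 4/5 (NTJ, -01:30): 2022-12-29 07:54 UTC ≤ query < 2023-07-23 17:08 UTC
14·60 + 43 - 90 = 793 min
793 = 0·1440 + 793; 793 = 13·60 + 13 → 13:13, same day
→ 2023-04-03 13:13 NTJ

2023-04-03 13:13 NTJ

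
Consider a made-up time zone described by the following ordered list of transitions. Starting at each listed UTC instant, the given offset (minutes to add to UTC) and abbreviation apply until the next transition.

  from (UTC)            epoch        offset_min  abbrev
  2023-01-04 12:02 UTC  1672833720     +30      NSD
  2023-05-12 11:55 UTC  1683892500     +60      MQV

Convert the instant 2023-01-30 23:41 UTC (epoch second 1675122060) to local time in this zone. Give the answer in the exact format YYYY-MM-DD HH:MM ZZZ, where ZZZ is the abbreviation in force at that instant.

2023-01-31 00:11 NSD

Query: 2023-01-30 23:41 UTC
Rule 1/2 (NSD, +00:30): 2023-01-04 12:02 UTC ≤ query < 2023-05-12 11:55 UTC
23·60 + 41 + 30 = 1451 min
1451 = 1·1440 + 11; 11 = 0·60 + 11 → 00:11, 2023-01-30 + 1 day = 2023-01-31
→ 2023-01-31 00:11 NSD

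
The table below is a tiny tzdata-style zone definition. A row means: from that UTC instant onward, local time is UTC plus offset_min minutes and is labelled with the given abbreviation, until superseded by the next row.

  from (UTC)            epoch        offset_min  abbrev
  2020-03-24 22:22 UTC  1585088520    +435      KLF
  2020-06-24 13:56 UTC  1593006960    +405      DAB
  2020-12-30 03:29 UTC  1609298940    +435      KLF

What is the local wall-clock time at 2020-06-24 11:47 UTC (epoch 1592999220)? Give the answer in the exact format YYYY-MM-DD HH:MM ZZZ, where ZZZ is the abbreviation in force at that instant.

Query: 2020-06-24 11:47 UTC
Rule 1/3 (KLF, +07:15): 2020-03-24 22:22 UTC ≤ query < 2020-06-24 13:56 UTC
11·60 + 47 + 435 = 1142 min
1142 = 0·1440 + 1142; 1142 = 19·60 + 2 → 19:02, same day
→ 2020-06-24 19:02 KLF

2020-06-24 19:02 KLF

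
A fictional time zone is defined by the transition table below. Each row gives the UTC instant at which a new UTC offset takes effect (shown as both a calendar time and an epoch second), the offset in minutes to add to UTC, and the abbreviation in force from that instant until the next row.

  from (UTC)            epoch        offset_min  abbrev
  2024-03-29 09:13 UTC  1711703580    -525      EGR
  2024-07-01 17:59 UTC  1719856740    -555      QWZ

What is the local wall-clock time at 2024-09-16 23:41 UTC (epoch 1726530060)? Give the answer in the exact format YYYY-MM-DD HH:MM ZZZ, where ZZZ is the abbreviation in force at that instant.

Query: 2024-09-16 23:41 UTC
Rule 2/2 (QWZ, -09:15): 2024-07-01 17:59 UTC ≤ query < +∞
23·60 + 41 - 555 = 866 min
866 = 0·1440 + 866; 866 = 14·60 + 26 → 14:26, same day
→ 2024-09-16 14:26 QWZ

2024-09-16 14:26 QWZ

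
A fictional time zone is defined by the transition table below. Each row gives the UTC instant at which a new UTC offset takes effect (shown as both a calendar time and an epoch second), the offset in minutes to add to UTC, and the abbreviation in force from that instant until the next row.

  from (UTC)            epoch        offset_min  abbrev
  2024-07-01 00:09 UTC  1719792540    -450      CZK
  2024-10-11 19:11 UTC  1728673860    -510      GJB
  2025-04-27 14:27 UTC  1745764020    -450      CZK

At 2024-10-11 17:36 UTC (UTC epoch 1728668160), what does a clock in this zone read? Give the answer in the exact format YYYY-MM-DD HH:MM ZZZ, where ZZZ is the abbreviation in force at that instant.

Query: 2024-10-11 17:36 UTC
Rule 1/3 (CZK, -07:30): 2024-07-01 00:09 UTC ≤ query < 2024-10-11 19:11 UTC
17·60 + 36 - 450 = 606 min
606 = 0·1440 + 606; 606 = 10·60 + 6 → 10:06, same day
→ 2024-10-11 10:06 CZK

2024-10-11 10:06 CZK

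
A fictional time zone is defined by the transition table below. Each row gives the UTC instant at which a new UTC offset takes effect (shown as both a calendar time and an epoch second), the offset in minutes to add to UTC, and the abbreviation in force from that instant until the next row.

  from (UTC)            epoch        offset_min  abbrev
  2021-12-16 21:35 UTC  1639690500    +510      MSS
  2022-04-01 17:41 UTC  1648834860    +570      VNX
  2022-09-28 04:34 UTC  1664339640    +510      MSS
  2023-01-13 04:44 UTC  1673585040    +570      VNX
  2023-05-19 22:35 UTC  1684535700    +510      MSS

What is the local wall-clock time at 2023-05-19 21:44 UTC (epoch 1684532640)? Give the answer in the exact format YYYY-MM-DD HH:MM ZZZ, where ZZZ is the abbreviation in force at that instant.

2023-05-20 07:14 VNX

Query: 2023-05-19 21:44 UTC
Rule 4/5 (VNX, +09:30): 2023-01-13 04:44 UTC ≤ query < 2023-05-19 22:35 UTC
21·60 + 44 + 570 = 1874 min
1874 = 1·1440 + 434; 434 = 7·60 + 14 → 07:14, 2023-05-19 + 1 day = 2023-05-20
→ 2023-05-20 07:14 VNX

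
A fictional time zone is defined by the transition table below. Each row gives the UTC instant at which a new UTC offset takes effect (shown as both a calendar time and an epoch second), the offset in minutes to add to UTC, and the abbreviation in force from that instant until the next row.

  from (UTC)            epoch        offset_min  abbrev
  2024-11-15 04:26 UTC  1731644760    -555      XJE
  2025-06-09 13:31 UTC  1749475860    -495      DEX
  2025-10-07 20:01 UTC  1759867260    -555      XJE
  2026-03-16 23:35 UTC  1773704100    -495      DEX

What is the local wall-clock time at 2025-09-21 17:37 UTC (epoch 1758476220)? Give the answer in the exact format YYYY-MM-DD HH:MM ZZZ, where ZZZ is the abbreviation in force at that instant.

Query: 2025-09-21 17:37 UTC
Rule 2/4 (DEX, -08:15): 2025-06-09 13:31 UTC ≤ query < 2025-10-07 20:01 UTC
17·60 + 37 - 495 = 562 min
562 = 0·1440 + 562; 562 = 9·60 + 22 → 09:22, same day
→ 2025-09-21 09:22 DEX

2025-09-21 09:22 DEX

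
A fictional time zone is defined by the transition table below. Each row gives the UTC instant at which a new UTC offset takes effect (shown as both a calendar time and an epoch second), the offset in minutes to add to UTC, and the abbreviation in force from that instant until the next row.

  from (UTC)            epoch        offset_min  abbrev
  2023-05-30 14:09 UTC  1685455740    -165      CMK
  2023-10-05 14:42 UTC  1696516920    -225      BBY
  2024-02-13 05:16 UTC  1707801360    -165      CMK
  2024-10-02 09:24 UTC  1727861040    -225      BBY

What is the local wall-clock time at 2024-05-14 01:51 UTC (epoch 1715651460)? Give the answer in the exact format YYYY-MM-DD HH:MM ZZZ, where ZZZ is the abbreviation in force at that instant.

Query: 2024-05-14 01:51 UTC
Rule 3/4 (CMK, -02:45): 2024-02-13 05:16 UTC ≤ query < 2024-10-02 09:24 UTC
1·60 + 51 - 165 = -54 min
-54 = -1·1440 + 1386; 1386 = 23·60 + 6 → 23:06, 2024-05-14 - 1 day = 2024-05-13
→ 2024-05-13 23:06 CMK

2024-05-13 23:06 CMK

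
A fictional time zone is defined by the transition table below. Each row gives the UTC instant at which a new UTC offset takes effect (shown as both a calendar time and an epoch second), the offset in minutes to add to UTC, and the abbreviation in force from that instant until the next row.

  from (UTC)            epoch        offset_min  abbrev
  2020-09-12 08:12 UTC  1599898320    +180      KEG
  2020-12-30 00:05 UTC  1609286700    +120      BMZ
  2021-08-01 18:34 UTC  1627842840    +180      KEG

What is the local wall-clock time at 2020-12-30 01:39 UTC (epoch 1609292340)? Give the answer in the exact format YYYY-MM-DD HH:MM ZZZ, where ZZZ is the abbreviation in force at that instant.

Query: 2020-12-30 01:39 UTC
Rule 2/3 (BMZ, +02:00): 2020-12-30 00:05 UTC ≤ query < 2021-08-01 18:34 UTC
1·60 + 39 + 120 = 219 min
219 = 0·1440 + 219; 219 = 3·60 + 39 → 03:39, same day
→ 2020-12-30 03:39 BMZ

2020-12-30 03:39 BMZ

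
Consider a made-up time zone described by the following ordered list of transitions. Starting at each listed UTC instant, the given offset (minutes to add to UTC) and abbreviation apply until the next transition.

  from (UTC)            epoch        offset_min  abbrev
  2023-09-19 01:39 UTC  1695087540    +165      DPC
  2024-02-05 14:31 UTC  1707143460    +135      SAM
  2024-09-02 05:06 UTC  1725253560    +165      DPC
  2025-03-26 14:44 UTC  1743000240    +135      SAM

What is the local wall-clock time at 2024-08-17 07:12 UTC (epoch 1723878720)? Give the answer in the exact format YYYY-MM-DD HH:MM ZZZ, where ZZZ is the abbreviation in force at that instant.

Query: 2024-08-17 07:12 UTC
Rule 2/4 (SAM, +02:15): 2024-02-05 14:31 UTC ≤ query < 2024-09-02 05:06 UTC
7·60 + 12 + 135 = 567 min
567 = 0·1440 + 567; 567 = 9·60 + 27 → 09:27, same day
→ 2024-08-17 09:27 SAM

2024-08-17 09:27 SAM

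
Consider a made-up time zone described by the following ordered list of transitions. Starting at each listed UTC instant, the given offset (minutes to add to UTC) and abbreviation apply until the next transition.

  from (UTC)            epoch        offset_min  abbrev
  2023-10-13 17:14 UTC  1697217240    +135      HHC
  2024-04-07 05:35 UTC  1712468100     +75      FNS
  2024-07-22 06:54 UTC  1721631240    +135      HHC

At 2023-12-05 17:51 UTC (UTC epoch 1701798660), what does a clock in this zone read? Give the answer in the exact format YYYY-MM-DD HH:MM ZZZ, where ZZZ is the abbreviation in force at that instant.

Query: 2023-12-05 17:51 UTC
Rule 1/3 (HHC, +02:15): 2023-10-13 17:14 UTC ≤ query < 2024-04-07 05:35 UTC
17·60 + 51 + 135 = 1206 min
1206 = 0·1440 + 1206; 1206 = 20·60 + 6 → 20:06, same day
→ 2023-12-05 20:06 HHC

2023-12-05 20:06 HHC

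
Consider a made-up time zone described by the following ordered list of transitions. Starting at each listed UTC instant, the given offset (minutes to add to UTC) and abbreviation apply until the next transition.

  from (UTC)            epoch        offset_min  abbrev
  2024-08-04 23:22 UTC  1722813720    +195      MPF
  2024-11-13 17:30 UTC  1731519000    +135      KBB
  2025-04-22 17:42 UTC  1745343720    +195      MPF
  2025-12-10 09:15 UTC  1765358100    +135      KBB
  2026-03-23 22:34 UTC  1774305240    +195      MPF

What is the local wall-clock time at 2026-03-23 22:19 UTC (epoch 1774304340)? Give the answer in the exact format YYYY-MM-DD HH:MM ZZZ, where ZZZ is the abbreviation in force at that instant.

2026-03-24 00:34 KBB

Query: 2026-03-23 22:19 UTC
Rule 4/5 (KBB, +02:15): 2025-12-10 09:15 UTC ≤ query < 2026-03-23 22:34 UTC
22·60 + 19 + 135 = 1474 min
1474 = 1·1440 + 34; 34 = 0·60 + 34 → 00:34, 2026-03-23 + 1 day = 2026-03-24
→ 2026-03-24 00:34 KBB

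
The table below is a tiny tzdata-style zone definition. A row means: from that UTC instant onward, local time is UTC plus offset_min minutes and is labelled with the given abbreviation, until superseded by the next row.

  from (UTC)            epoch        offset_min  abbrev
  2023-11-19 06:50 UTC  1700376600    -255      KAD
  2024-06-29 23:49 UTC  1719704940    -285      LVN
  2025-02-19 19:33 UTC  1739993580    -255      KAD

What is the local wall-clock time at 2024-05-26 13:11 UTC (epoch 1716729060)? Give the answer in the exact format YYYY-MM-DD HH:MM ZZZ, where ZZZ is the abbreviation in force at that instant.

Query: 2024-05-26 13:11 UTC
Rule 1/3 (KAD, -04:15): 2023-11-19 06:50 UTC ≤ query < 2024-06-29 23:49 UTC
13·60 + 11 - 255 = 536 min
536 = 0·1440 + 536; 536 = 8·60 + 56 → 08:56, same day
→ 2024-05-26 08:56 KAD

2024-05-26 08:56 KAD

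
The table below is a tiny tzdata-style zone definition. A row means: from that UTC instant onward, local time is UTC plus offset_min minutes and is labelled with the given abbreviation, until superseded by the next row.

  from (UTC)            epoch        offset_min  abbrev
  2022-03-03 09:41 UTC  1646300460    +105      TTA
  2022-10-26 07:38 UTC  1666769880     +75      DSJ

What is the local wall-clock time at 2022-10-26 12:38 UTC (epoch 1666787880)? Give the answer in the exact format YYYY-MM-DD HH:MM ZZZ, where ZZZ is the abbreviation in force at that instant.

2022-10-26 13:53 DSJ

Query: 2022-10-26 12:38 UTC
Rule 2/2 (DSJ, +01:15): 2022-10-26 07:38 UTC ≤ query < +∞
12·60 + 38 + 75 = 833 min
833 = 0·1440 + 833; 833 = 13·60 + 53 → 13:53, same day
→ 2022-10-26 13:53 DSJ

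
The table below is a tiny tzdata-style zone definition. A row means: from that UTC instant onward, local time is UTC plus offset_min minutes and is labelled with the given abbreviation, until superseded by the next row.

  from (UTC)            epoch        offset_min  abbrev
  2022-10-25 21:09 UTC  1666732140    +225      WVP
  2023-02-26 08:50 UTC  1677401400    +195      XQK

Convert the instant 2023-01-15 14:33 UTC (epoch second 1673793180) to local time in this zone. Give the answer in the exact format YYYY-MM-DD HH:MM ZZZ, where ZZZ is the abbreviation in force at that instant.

Query: 2023-01-15 14:33 UTC
Rule 1/2 (WVP, +03:45): 2022-10-25 21:09 UTC ≤ query < 2023-02-26 08:50 UTC
14·60 + 33 + 225 = 1098 min
1098 = 0·1440 + 1098; 1098 = 18·60 + 18 → 18:18, same day
→ 2023-01-15 18:18 WVP

2023-01-15 18:18 WVP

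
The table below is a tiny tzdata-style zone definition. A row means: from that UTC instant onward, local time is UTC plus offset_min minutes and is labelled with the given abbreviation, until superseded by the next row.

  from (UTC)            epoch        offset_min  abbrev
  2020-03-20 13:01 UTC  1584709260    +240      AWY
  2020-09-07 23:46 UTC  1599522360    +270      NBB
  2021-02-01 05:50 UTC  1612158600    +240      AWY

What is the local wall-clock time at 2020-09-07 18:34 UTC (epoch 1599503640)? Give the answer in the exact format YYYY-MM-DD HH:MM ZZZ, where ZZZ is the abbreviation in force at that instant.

Query: 2020-09-07 18:34 UTC
Rule 1/3 (AWY, +04:00): 2020-03-20 13:01 UTC ≤ query < 2020-09-07 23:46 UTC
18·60 + 34 + 240 = 1354 min
1354 = 0·1440 + 1354; 1354 = 22·60 + 34 → 22:34, same day
→ 2020-09-07 22:34 AWY

2020-09-07 22:34 AWY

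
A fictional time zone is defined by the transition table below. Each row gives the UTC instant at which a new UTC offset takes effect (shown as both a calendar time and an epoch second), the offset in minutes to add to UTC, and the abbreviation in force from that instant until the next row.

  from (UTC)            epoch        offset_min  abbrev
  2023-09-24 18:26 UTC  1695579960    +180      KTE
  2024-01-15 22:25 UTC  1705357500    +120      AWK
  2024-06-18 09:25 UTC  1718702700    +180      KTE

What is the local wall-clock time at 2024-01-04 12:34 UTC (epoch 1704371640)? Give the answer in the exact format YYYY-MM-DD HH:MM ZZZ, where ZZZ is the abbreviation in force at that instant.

Query: 2024-01-04 12:34 UTC
Rule 1/3 (KTE, +03:00): 2023-09-24 18:26 UTC ≤ query < 2024-01-15 22:25 UTC
12·60 + 34 + 180 = 934 min
934 = 0·1440 + 934; 934 = 15·60 + 34 → 15:34, same day
→ 2024-01-04 15:34 KTE

2024-01-04 15:34 KTE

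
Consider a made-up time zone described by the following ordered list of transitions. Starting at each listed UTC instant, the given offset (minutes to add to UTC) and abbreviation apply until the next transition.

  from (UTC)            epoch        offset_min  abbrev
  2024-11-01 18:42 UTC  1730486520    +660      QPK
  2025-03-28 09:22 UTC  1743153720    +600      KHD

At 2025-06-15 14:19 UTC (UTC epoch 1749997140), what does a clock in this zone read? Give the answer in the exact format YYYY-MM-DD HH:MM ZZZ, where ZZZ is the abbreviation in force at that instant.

Query: 2025-06-15 14:19 UTC
Rule 2/2 (KHD, +10:00): 2025-03-28 09:22 UTC ≤ query < +∞
14·60 + 19 + 600 = 1459 min
1459 = 1·1440 + 19; 19 = 0·60 + 19 → 00:19, 2025-06-15 + 1 day = 2025-06-16
→ 2025-06-16 00:19 KHD

2025-06-16 00:19 KHD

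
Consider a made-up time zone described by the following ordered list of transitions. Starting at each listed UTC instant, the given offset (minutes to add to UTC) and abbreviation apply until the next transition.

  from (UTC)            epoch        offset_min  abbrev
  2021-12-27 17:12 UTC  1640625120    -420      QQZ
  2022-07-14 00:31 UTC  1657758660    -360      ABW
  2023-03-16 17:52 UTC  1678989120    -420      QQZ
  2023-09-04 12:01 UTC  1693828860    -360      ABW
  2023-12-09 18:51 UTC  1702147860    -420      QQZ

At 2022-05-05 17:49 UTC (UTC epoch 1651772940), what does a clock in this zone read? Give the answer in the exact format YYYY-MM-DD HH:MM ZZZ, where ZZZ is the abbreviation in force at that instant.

2022-05-05 10:49 QQZ

Query: 2022-05-05 17:49 UTC
Rule 1/5 (QQZ, -07:00): 2021-12-27 17:12 UTC ≤ query < 2022-07-14 00:31 UTC
17·60 + 49 - 420 = 649 min
649 = 0·1440 + 649; 649 = 10·60 + 49 → 10:49, same day
→ 2022-05-05 10:49 QQZ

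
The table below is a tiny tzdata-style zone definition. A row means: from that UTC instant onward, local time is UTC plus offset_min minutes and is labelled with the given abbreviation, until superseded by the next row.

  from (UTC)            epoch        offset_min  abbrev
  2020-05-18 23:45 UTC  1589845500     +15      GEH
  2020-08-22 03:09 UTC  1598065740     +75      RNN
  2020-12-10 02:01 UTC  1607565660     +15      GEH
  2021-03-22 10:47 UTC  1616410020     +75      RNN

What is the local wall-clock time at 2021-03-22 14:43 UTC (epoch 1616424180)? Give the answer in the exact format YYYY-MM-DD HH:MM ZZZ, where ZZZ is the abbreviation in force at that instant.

2021-03-22 15:58 RNN

Query: 2021-03-22 14:43 UTC
Rule 4/4 (RNN, +01:15): 2021-03-22 10:47 UTC ≤ query < +∞
14·60 + 43 + 75 = 958 min
958 = 0·1440 + 958; 958 = 15·60 + 58 → 15:58, same day
→ 2021-03-22 15:58 RNN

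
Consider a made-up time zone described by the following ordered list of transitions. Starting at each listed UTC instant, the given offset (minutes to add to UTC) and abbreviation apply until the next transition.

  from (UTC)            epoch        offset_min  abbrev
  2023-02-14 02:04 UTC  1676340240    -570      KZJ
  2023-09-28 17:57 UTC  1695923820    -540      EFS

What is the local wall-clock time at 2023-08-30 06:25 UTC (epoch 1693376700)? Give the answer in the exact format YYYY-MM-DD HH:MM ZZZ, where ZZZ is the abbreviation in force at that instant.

Query: 2023-08-30 06:25 UTC
Rule 1/2 (KZJ, -09:30): 2023-02-14 02:04 UTC ≤ query < 2023-09-28 17:57 UTC
6·60 + 25 - 570 = -185 min
-185 = -1·1440 + 1255; 1255 = 20·60 + 55 → 20:55, 2023-08-30 - 1 day = 2023-08-29
→ 2023-08-29 20:55 KZJ

2023-08-29 20:55 KZJ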